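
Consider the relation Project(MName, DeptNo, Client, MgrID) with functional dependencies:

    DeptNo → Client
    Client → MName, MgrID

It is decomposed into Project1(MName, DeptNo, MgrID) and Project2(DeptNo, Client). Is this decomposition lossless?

Common attributes: Project1 ∩ Project2 = {DeptNo}.
Closure of {DeptNo}: DeptNo → Client applies, adding Client; Client → MName, MgrID applies, adding MName, MgrID. So (DeptNo)⁺ = {MName, DeptNo, Client, MgrID}.
This closure contains every attribute of Project1, so Project1 ∩ Project2 → Project1. The join is lossless.

Yes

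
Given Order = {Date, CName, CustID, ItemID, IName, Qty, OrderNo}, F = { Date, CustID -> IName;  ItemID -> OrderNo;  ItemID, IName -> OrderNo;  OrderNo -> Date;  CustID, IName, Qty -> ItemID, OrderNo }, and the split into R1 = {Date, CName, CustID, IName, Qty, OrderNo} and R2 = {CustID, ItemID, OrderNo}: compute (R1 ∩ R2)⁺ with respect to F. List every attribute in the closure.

Date, CustID, IName, OrderNo

R1 ∩ R2 = {CustID, OrderNo}.
OrderNo → Date applies, adding Date
Date, CustID → IName applies, adding IName
Closure: {Date, CustID, IName, OrderNo}.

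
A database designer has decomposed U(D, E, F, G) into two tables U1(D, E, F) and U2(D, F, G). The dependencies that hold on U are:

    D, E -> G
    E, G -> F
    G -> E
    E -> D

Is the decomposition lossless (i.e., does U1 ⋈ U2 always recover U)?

Common attributes: U1 ∩ U2 = {D, F}.
No dependency enlarges {D, F}, so (D, F)⁺ = {D, F}.
The closure contains neither all of U1 = {D, E, F} nor all of U2 = {D, F, G}, so the common attributes are not a superkey of either fragment. The join is lossy.

No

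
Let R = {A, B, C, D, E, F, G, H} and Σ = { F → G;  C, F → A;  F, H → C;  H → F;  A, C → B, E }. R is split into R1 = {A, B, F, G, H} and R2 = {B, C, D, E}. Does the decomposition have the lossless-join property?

No

Common attributes: R1 ∩ R2 = {B}.
No dependency enlarges {B}, so (B)⁺ = {B}.
The closure contains neither all of R1 = {A, B, F, G, H} nor all of R2 = {B, C, D, E}, so the common attributes are not a superkey of either fragment. The join is lossy.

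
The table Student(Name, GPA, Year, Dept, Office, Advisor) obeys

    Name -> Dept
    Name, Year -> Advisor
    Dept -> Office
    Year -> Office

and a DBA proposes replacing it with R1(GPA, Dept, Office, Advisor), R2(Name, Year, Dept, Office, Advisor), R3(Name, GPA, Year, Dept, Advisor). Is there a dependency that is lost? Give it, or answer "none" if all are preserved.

none

Name → Dept lies within R2.
Name, Year → Advisor lies within R2.
Dept → Office lies within R1.
Year → Office lies within R2.
Every dependency is enforceable on the fragments, so the decomposition is dependency-preserving.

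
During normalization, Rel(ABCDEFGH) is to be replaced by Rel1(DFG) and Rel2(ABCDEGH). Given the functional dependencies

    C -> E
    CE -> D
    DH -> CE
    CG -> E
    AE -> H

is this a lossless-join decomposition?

Common attributes: Rel1 ∩ Rel2 = {DG}.
No dependency enlarges {DG}, so (DG)⁺ = {DG}.
The closure contains neither all of Rel1 = {DFG} nor all of Rel2 = {ABCDEGH}, so the common attributes are not a superkey of either fragment. The join is lossy.

No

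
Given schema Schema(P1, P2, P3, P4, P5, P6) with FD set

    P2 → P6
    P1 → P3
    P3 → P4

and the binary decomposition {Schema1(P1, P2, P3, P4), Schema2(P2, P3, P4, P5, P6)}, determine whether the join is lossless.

No

Common attributes: Schema1 ∩ Schema2 = {P2, P3, P4}.
Closure of {P2, P3, P4}: P2 → P6 applies, adding P6. So (P2, P3, P4)⁺ = {P2, P3, P4, P6}.
The closure contains neither all of Schema1 = {P1, P2, P3, P4} nor all of Schema2 = {P2, P3, P4, P5, P6}, so the common attributes are not a superkey of either fragment. The join is lossy.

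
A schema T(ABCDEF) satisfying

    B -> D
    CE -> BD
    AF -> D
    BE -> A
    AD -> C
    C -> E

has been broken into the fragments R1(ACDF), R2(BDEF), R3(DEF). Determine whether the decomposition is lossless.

No

Chase test. Columns are ABCDEF; row i has aⱼ where attribute j ∈ Ri, else bᵢⱼ.
Initial tableau (one row per fragment):
  row 1: a1 b12 a3 a4 b15 a6
  row 2: b21 a2 b23 a4 a5 a6
  row 3: b31 b32 b33 a4 a5 a6
No row becomes fully distinguished — the join is lossy.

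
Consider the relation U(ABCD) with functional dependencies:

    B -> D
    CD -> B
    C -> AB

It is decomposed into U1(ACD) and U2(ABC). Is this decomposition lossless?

Common attributes: U1 ∩ U2 = {AC}.
Closure of {AC}: C → AB applies, adding B; B → D applies, adding D. So (AC)⁺ = {ABCD}.
This closure contains every attribute of U1, so U1 ∩ U2 → U1. The join is lossless.

Yes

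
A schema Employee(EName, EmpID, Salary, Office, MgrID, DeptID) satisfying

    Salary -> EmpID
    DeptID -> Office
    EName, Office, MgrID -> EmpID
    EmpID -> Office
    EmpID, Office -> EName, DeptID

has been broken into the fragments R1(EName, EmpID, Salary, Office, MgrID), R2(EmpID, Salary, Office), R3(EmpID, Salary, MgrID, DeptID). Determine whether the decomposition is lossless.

Yes

Chase test. Columns are EName, EmpID, Salary, Office, MgrID, DeptID; row i has aⱼ where attribute j ∈ Ri, else bᵢⱼ.
Initial tableau (one row per fragment):
  row 1: a1 a2 a3 a4 a5 b16
  row 2: b21 a2 a3 a4 b25 b26
  row 3: b31 a2 a3 b34 a5 a6
Rows 1 and 3 agree on EmpID; apply EmpID→Office and equate their Office entries.
Rows 1 and 2 agree on EmpID, Office; apply EmpID, Office→EName, DeptID and equate their EName, DeptID entries.
Rows 1 and 3 agree on EmpID, Office; apply EmpID, Office→EName, DeptID and equate their EName, DeptID entries.
Row 1 is now all distinguished symbols — the join is lossless.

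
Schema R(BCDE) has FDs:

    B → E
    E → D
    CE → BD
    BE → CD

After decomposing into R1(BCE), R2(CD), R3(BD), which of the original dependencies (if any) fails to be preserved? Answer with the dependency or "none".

E → D

Check E → D: no single fragment contains all of {DE}, and the restricted closure of {E} across the fragments never reaches {D}.
B → E is preserved.
CE → BD is preserved.
BE → CD is preserved.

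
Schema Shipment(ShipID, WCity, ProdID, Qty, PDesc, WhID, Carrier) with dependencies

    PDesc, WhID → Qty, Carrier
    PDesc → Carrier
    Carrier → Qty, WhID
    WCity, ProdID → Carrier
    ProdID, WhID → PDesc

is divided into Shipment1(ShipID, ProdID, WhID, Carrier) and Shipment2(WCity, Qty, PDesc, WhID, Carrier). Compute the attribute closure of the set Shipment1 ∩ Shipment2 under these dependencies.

Qty, WhID, Carrier

Shipment1 ∩ Shipment2 = {WhID, Carrier}.
Carrier → Qty, WhID applies, adding Qty
Closure: {Qty, WhID, Carrier}.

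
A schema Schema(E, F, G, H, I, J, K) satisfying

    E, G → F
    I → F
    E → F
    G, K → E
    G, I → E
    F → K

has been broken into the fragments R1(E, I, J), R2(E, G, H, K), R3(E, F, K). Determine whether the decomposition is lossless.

Chase test. Columns are E, F, G, H, I, J, K; row i has aⱼ where attribute j ∈ Ri, else bᵢⱼ.
Initial tableau (one row per fragment):
  row 1: a1 b12 b13 b14 a5 a6 b17
  row 2: a1 b22 a3 a4 b25 b26 a7
  row 3: a1 a2 b33 b34 b35 b36 a7
Rows 1 and 2 agree on E; apply E→F and equate their F entries.
Rows 1 and 3 agree on E; apply E→F and equate their F entries.
Rows 1 and 2 agree on F; apply F→K and equate their K entries.
No row becomes fully distinguished — the join is lossy.

No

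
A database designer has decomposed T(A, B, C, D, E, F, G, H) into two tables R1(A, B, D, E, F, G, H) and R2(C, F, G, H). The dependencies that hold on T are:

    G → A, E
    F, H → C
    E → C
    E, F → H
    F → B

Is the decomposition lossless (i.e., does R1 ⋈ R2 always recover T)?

Yes

Common attributes: R1 ∩ R2 = {F, G, H}.
Closure of {F, G, H}: G → A, E applies, adding A, E; F, H → C applies, adding C; F → B applies, adding B. So (F, G, H)⁺ = {A, B, C, E, F, G, H}.
This closure contains every attribute of R2, so R1 ∩ R2 → R2. The join is lossless.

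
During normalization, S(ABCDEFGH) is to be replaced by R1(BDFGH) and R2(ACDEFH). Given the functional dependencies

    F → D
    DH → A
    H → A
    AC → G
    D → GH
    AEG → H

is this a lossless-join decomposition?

Common attributes: R1 ∩ R2 = {DFH}.
Closure of {DFH}: DH → A applies, adding A; D → GH applies, adding G. So (DFH)⁺ = {ADFGH}.
The closure contains neither all of R1 = {BDFGH} nor all of R2 = {ACDEFH}, so the common attributes are not a superkey of either fragment. The join is lossy.

No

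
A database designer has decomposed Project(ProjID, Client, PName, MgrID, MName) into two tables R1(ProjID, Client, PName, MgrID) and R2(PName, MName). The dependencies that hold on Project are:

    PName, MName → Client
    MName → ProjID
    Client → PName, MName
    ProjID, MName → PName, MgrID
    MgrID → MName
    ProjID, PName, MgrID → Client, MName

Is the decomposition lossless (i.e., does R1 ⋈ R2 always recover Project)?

No

Common attributes: R1 ∩ R2 = {PName}.
No dependency enlarges {PName}, so (PName)⁺ = {PName}.
The closure contains neither all of R1 = {ProjID, Client, PName, MgrID} nor all of R2 = {PName, MName}, so the common attributes are not a superkey of either fragment. The join is lossy.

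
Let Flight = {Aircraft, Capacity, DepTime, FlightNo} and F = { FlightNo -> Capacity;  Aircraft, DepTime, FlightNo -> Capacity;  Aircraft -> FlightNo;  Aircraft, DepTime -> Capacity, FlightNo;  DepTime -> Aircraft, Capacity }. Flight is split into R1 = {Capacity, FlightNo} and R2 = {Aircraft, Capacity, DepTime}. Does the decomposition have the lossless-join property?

No

Common attributes: R1 ∩ R2 = {Capacity}.
No dependency enlarges {Capacity}, so (Capacity)⁺ = {Capacity}.
The closure contains neither all of R1 = {Capacity, FlightNo} nor all of R2 = {Aircraft, Capacity, DepTime}, so the common attributes are not a superkey of either fragment. The join is lossy.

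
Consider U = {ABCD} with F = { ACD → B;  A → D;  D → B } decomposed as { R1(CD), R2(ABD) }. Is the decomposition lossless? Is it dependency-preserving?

lossy but dependency-preserving

Lossless test: (D)⁺ = {BD}, which is a superkey of neither fragment — lossy.
Dependency preservation: ACD → B is not contained in any single fragment, but the restricted closure of its left-hand side across the fragments still reaches the right-hand side; the remaining FDs each lie inside some fragment. All dependencies are preserved.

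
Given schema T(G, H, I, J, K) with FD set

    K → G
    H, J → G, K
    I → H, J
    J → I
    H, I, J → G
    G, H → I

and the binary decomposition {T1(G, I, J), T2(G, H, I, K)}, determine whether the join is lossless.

Common attributes: T1 ∩ T2 = {G, I}.
Closure of {G, I}: I → H, J applies, adding H, J; H, J → G, K applies, adding K. So (G, I)⁺ = {G, H, I, J, K}.
This closure contains every attribute of T1, so T1 ∩ T2 → T1. The join is lossless.

Yes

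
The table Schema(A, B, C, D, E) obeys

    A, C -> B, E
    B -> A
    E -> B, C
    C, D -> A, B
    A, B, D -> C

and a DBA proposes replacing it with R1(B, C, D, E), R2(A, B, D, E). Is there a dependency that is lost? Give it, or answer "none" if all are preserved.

Check A, C → B, E: no single fragment contains all of {A, B, C, E}, and the restricted closure of {A, C} across the fragments never reaches {B, E}.
B → A is preserved.
E → B, C is preserved.
C, D → A, B is preserved.
A, B, D → C is preserved.

A, C -> B, E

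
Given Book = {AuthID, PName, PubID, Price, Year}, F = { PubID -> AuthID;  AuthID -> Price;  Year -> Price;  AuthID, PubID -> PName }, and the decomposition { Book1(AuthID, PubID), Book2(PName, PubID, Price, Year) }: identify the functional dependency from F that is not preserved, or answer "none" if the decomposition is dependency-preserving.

Check AuthID → Price: no single fragment contains all of {AuthID, Price}, and the restricted closure of {AuthID} across the fragments never reaches {Price}.
PubID → AuthID is preserved.
Year → Price is preserved.
AuthID, PubID → PName is preserved.

AuthID -> Price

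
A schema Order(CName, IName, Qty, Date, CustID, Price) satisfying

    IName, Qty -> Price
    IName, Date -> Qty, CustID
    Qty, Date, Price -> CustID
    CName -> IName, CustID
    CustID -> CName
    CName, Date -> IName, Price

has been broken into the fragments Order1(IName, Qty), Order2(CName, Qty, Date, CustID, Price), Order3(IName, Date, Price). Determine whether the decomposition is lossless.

No

Chase test. Columns are CName, IName, Qty, Date, CustID, Price; row i has aⱼ where attribute j ∈ Orderi, else bᵢⱼ.
Initial tableau (one row per fragment):
  row 1: b11 a2 a3 b14 b15 b16
  row 2: a1 b22 a3 a4 a5 a6
  row 3: b31 a2 b33 a4 b35 a6
No row becomes fully distinguished — the join is lossy.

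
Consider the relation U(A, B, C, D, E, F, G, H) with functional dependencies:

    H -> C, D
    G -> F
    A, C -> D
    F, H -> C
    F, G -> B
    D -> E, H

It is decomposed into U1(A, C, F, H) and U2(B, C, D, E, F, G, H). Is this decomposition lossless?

No

Common attributes: U1 ∩ U2 = {C, F, H}.
Closure of {C, F, H}: H → C, D applies, adding D; D → E, H applies, adding E. So (C, F, H)⁺ = {C, D, E, F, H}.
The closure contains neither all of U1 = {A, C, F, H} nor all of U2 = {B, C, D, E, F, G, H}, so the common attributes are not a superkey of either fragment. The join is lossy.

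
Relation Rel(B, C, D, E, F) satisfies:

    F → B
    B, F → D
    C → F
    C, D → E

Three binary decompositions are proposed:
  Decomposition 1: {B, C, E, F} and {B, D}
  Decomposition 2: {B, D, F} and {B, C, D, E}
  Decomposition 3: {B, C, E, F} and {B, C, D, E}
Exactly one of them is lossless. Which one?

Decomposition 3

Decomposition 1: common = {B}, closure = {B} → lossy.
Decomposition 2: common = {B, D}, closure = {B, D} → lossy.
Decomposition 3: common = {B, C, E}, closure = {B, C, D, E, F} → lossless.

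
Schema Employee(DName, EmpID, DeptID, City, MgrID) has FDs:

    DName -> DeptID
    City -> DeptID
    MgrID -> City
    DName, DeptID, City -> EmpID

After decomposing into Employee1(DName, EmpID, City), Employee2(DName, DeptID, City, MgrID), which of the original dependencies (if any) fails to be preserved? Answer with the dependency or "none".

DName → DeptID lies within Employee2.
City → DeptID lies within Employee2.
MgrID → City lies within Employee2.
DName, DeptID, City → EmpID: restricted closure across fragments reaches EmpID.
Every dependency is enforceable on the fragments, so the decomposition is dependency-preserving.

none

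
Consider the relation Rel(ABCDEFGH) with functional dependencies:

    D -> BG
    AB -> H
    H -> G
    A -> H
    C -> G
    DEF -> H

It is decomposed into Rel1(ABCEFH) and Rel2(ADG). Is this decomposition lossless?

Common attributes: Rel1 ∩ Rel2 = {A}.
Closure of {A}: A → H applies, adding H; H → G applies, adding G. So (A)⁺ = {AGH}.
The closure contains neither all of Rel1 = {ABCEFH} nor all of Rel2 = {ADG}, so the common attributes are not a superkey of either fragment. The join is lossy.

No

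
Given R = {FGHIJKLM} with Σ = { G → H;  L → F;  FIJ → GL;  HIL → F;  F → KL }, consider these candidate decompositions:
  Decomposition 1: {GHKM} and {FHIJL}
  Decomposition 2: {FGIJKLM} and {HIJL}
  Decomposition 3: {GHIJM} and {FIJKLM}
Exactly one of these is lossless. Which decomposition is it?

Decomposition 2

Decomposition 1: common = {H}, closure = {H} → lossy.
Decomposition 2: common = {IJL}, closure = {FGHIJKL} → lossless.
Decomposition 3: common = {IJM}, closure = {IJM} → lossy.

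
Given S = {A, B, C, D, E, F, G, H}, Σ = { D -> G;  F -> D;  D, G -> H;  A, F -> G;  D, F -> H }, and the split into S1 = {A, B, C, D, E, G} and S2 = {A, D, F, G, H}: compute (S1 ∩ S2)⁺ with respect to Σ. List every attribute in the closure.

A, D, G, H

S1 ∩ S2 = {A, D, G}.
D, G → H applies, adding H
Closure: {A, D, G, H}.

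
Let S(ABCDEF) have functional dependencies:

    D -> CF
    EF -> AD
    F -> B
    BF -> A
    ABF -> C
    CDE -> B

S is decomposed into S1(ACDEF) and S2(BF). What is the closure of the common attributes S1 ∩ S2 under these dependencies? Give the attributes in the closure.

S1 ∩ S2 = {F}.
F → B applies, adding B
BF → A applies, adding A
ABF → C applies, adding C
Closure: {ABCF}.

ABCF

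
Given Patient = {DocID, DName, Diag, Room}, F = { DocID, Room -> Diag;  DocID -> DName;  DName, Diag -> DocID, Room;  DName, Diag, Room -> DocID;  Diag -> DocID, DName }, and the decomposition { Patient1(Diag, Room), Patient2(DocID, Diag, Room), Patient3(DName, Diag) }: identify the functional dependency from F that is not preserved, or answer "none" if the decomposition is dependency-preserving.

DocID -> DName

Check DocID → DName: no single fragment contains all of {DocID, DName}, and the restricted closure of {DocID} across the fragments never reaches {DName}.
DocID, Room → Diag is preserved.
DName, Diag → DocID, Room is preserved.
DName, Diag, Room → DocID is preserved.
Diag → DocID, DName is preserved.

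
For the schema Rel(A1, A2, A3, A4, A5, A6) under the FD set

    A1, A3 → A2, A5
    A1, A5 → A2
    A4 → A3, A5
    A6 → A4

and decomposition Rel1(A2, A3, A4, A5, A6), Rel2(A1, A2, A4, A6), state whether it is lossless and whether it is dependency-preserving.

Lossless test: (A2, A4, A6)⁺ = {A2, A3, A4, A5, A6}, which contains all of one fragment — lossless.
Dependency preservation: the restricted closure of {A1, A3} across the fragments never reaches {A2, A5}, so A1, A3 → A2, A5 cannot be enforced without a join — not preserved.

lossless but not dependency-preserving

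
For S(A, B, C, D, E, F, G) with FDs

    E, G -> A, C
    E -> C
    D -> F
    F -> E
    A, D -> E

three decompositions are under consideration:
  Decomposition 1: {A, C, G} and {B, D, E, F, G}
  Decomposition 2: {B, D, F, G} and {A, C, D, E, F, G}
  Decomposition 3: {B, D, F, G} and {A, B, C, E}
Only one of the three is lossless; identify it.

Decomposition 2

Decomposition 1: common = {G}, closure = {G} → lossy.
Decomposition 2: common = {D, F, G}, closure = {A, C, D, E, F, G} → lossless.
Decomposition 3: common = {B}, closure = {B} → lossy.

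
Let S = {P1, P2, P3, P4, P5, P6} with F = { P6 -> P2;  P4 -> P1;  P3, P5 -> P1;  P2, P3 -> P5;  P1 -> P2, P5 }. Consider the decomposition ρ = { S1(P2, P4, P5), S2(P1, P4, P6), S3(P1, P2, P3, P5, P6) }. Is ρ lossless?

No

Chase test. Columns are P1, P2, P3, P4, P5, P6; row i has aⱼ where attribute j ∈ Si, else bᵢⱼ.
Initial tableau (one row per fragment):
  row 1: b11 a2 b13 a4 a5 b16
  row 2: a1 b22 b23 a4 b25 a6
  row 3: a1 a2 a3 b34 a5 a6
Rows 2 and 3 agree on P6; apply P6→P2 and equate their P2 entries.
Rows 1 and 2 agree on P4; apply P4→P1 and equate their P1 entries.
Rows 1 and 2 agree on P1; apply P1→P2, P5 and equate their P2, P5 entries.
No row becomes fully distinguished — the join is lossy.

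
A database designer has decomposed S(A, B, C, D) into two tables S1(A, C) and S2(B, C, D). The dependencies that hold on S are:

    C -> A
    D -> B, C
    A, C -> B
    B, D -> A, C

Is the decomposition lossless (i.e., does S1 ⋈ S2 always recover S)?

Yes

Common attributes: S1 ∩ S2 = {C}.
Closure of {C}: C → A applies, adding A; A, C → B applies, adding B. So (C)⁺ = {A, B, C}.
This closure contains every attribute of S1, so S1 ∩ S2 → S1. The join is lossless.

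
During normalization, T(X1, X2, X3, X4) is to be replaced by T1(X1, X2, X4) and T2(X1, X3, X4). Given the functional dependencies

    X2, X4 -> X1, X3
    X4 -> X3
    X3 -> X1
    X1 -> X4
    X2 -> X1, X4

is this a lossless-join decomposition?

Common attributes: T1 ∩ T2 = {X1, X4}.
Closure of {X1, X4}: X4 → X3 applies, adding X3. So (X1, X4)⁺ = {X1, X3, X4}.
This closure contains every attribute of T2, so T1 ∩ T2 → T2. The join is lossless.

Yes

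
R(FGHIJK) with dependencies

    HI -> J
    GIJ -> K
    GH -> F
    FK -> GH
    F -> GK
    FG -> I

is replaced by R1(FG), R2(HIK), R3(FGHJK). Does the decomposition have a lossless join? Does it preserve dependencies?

Lossless test (chase): Rows 1 and 3 agree on F; apply F→GK and equate their GK entries. Rows 1 and 3 agree on FG; apply FG→I and equate their I entries. Rows 1 and 3 agree on FK; apply FK→GH and equate their GH entries. Rows 1 and 3 agree on HI; apply HI→J and equate their J entries. No row becomes fully distinguished — the join is lossy.
Dependency preservation: the restricted closure of {HI} across the fragments never reaches {J}, so HI → J cannot be enforced without a join — not preserved.

lossy and not dependency-preserving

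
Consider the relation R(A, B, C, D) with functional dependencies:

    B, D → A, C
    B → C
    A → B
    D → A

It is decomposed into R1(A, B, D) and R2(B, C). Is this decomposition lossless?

Common attributes: R1 ∩ R2 = {B}.
Closure of {B}: B → C applies, adding C. So (B)⁺ = {B, C}.
This closure contains every attribute of R2, so R1 ∩ R2 → R2. The join is lossless.

Yes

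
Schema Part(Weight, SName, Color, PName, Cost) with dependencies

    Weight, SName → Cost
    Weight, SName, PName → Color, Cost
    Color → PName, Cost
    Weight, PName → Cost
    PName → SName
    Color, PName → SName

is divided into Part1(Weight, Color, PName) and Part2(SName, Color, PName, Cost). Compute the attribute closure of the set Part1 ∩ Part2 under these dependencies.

SName, Color, PName, Cost

Part1 ∩ Part2 = {Color, PName}.
Color → PName, Cost applies, adding Cost
PName → SName applies, adding SName
Closure: {SName, Color, PName, Cost}.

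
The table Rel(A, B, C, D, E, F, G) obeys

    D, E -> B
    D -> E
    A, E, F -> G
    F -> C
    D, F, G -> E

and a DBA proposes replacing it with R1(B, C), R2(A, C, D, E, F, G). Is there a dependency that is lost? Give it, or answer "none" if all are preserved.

D, E -> B

Check D, E → B: no single fragment contains all of {B, D, E}, and the restricted closure of {D, E} across the fragments never reaches {B}.
D → E is preserved.
A, E, F → G is preserved.
F → C is preserved.
D, F, G → E is preserved.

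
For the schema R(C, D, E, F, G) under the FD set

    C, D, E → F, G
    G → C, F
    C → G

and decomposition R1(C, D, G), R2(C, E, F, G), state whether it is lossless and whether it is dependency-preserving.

Lossless test: (C, G)⁺ = {C, F, G}, which is a superkey of neither fragment — lossy.
Dependency preservation: C, D, E → F, G is not contained in any single fragment, but the restricted closure of its left-hand side across the fragments still reaches the right-hand side; the remaining FDs each lie inside some fragment. All dependencies are preserved.

lossy but dependency-preserving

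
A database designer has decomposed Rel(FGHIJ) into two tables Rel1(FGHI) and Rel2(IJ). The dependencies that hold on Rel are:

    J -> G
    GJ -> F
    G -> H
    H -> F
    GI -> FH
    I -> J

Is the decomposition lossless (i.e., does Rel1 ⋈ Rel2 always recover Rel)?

Common attributes: Rel1 ∩ Rel2 = {I}.
Closure of {I}: I → J applies, adding J; J → G applies, adding G; GJ → F applies, adding F; G → H applies, adding H. So (I)⁺ = {FGHIJ}.
This closure contains every attribute of Rel1, so Rel1 ∩ Rel2 → Rel1. The join is lossless.

Yes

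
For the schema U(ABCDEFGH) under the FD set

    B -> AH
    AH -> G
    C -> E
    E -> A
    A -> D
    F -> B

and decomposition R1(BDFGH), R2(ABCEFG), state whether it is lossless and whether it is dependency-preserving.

Lossless test: (BFG)⁺ = {ABDFGH}, which contains all of one fragment — lossless.
Dependency preservation: the restricted closure of {AH} across the fragments never reaches {G}, so AH → G cannot be enforced without a join — not preserved.

lossless but not dependency-preserving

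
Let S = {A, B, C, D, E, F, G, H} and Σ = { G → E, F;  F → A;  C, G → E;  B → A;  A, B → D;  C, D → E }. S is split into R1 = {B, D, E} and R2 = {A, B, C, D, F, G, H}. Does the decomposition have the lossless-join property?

Common attributes: R1 ∩ R2 = {B, D}.
Closure of {B, D}: B → A applies, adding A. So (B, D)⁺ = {A, B, D}.
The closure contains neither all of R1 = {B, D, E} nor all of R2 = {A, B, C, D, F, G, H}, so the common attributes are not a superkey of either fragment. The join is lossy.

No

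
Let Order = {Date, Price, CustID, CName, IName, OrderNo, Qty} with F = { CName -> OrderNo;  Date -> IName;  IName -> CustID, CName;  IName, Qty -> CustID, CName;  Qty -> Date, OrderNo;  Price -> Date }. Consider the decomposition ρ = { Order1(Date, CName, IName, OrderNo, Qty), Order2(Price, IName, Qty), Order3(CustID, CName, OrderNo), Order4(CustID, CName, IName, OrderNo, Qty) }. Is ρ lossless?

Yes

Chase test. Columns are Date, Price, CustID, CName, IName, OrderNo, Qty; row i has aⱼ where attribute j ∈ Orderi, else bᵢⱼ.
Initial tableau (one row per fragment):
  row 1: a1 b12 b13 a4 a5 a6 a7
  row 2: b21 a2 b23 b24 a5 b26 a7
  row 3: b31 b32 a3 a4 b35 a6 b37
  row 4: b41 b42 a3 a4 a5 a6 a7
Rows 1 and 2 agree on IName; apply IName→CustID, CName and equate their CustID, CName entries.
Rows 1 and 4 agree on IName; apply IName→CustID, CName and equate their CustID, CName entries.
Rows 1 and 2 agree on Qty; apply Qty→Date, OrderNo and equate their Date, OrderNo entries.
Rows 1 and 4 agree on Qty; apply Qty→Date, OrderNo and equate their Date, OrderNo entries.
Row 2 is now all distinguished symbols — the join is lossless.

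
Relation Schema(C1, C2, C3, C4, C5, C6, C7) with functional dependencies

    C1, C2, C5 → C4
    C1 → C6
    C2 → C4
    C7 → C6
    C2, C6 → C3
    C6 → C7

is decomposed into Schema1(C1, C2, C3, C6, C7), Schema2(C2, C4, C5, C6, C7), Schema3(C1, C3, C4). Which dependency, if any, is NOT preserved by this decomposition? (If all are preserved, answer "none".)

none

C1, C2, C5 → C4: restricted closure across fragments reaches C4.
C1 → C6 lies within Schema1.
C2 → C4 lies within Schema2.
C7 → C6 lies within Schema1.
C2, C6 → C3 lies within Schema1.
C6 → C7 lies within Schema1.
Every dependency is enforceable on the fragments, so the decomposition is dependency-preserving.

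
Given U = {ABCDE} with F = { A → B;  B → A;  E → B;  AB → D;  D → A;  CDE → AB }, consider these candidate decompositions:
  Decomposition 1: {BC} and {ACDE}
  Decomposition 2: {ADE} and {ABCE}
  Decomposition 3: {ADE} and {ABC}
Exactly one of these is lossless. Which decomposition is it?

Decomposition 1: common = {C}, closure = {C} → lossy.
Decomposition 2: common = {AE}, closure = {ABDE} → lossless.
Decomposition 3: common = {A}, closure = {ABD} → lossy.

Decomposition 2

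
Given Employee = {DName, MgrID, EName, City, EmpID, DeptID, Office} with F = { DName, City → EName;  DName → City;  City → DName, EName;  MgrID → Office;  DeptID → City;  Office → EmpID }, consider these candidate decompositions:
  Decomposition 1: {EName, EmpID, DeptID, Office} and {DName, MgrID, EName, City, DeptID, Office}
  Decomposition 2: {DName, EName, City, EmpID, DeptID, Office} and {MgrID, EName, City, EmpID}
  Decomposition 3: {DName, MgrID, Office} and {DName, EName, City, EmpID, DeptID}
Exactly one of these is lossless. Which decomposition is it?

Decomposition 1: common = {EName, DeptID, Office}, closure = {DName, EName, City, EmpID, DeptID, Office} → lossless.
Decomposition 2: common = {EName, City, EmpID}, closure = {DName, EName, City, EmpID} → lossy.
Decomposition 3: common = {DName}, closure = {DName, EName, City} → lossy.

Decomposition 1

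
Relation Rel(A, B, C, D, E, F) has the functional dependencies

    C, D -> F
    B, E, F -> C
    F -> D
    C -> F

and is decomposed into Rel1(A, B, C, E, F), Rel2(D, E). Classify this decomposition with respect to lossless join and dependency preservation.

Lossless test: (E)⁺ = {E}, which is a superkey of neither fragment — lossy.
Dependency preservation: the restricted closure of {F} across the fragments never reaches {D}, so F → D cannot be enforced without a join — not preserved.

lossy and not dependency-preserving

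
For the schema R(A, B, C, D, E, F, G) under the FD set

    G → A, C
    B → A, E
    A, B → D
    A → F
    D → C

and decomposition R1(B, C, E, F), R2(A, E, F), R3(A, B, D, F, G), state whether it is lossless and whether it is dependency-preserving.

Lossless test (chase): Rows 1 and 3 agree on B; apply B→A, E and equate their A, E entries. Rows 1 and 3 agree on A, B; apply A, B→D and equate their D entries. Rows 1 and 3 agree on D; apply D→C and equate their C entries. Row 3 is now all distinguished symbols — the join is lossless.
Dependency preservation: the restricted closure of {G} across the fragments never reaches {A, C}, so G → A, C cannot be enforced without a join — not preserved.

lossless but not dependency-preserving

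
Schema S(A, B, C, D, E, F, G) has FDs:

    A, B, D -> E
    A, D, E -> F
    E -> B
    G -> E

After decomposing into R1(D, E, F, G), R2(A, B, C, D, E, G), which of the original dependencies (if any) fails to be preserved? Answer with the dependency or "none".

A, D, E -> F

Check A, D, E → F: no single fragment contains all of {A, D, E, F}, and the restricted closure of {A, D, E} across the fragments never reaches {F}.
A, B, D → E is preserved.
E → B is preserved.
G → E is preserved.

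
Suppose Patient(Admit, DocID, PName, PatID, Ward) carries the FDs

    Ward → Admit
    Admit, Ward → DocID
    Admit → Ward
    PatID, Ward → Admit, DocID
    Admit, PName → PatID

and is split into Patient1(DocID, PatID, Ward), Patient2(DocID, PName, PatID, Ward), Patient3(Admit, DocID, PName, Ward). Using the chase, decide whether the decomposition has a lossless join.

Chase test. Columns are Admit, DocID, PName, PatID, Ward; row i has aⱼ where attribute j ∈ Patienti, else bᵢⱼ.
Initial tableau (one row per fragment):
  row 1: b11 a2 b13 a4 a5
  row 2: b21 a2 a3 a4 a5
  row 3: a1 a2 a3 b34 a5
Rows 1 and 2 agree on Ward; apply Ward→Admit and equate their Admit entries.
Rows 1 and 3 agree on Ward; apply Ward→Admit and equate their Admit entries.
Rows 2 and 3 agree on Admit, PName; apply Admit, PName→PatID and equate their PatID entries.
Row 2 is now all distinguished symbols — the join is lossless.

Yes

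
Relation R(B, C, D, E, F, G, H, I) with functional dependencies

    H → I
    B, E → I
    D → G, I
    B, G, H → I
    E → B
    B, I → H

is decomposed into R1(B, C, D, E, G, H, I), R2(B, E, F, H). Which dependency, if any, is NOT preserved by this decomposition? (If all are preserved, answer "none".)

H → I lies within R1.
B, E → I lies within R1.
D → G, I lies within R1.
B, G, H → I lies within R1.
E → B lies within R1.
B, I → H lies within R1.
Every dependency is enforceable on the fragments, so the decomposition is dependency-preserving.

none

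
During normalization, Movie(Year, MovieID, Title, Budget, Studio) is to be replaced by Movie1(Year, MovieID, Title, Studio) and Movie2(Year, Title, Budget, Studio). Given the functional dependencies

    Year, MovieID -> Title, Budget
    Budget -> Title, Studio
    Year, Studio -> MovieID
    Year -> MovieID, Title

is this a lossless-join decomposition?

Common attributes: Movie1 ∩ Movie2 = {Year, Title, Studio}.
Closure of {Year, Title, Studio}: Year, Studio → MovieID applies, adding MovieID; Year, MovieID → Title, Budget applies, adding Budget. So (Year, Title, Studio)⁺ = {Year, MovieID, Title, Budget, Studio}.
This closure contains every attribute of Movie1, so Movie1 ∩ Movie2 → Movie1. The join is lossless.

Yes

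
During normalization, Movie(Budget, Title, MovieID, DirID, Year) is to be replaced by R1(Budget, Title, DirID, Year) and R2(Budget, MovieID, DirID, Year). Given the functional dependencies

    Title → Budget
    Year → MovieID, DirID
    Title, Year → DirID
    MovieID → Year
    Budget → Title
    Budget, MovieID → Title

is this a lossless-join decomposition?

Common attributes: R1 ∩ R2 = {Budget, DirID, Year}.
Closure of {Budget, DirID, Year}: Year → MovieID, DirID applies, adding MovieID; Budget → Title applies, adding Title. So (Budget, DirID, Year)⁺ = {Budget, Title, MovieID, DirID, Year}.
This closure contains every attribute of R1, so R1 ∩ R2 → R1. The join is lossless.

Yes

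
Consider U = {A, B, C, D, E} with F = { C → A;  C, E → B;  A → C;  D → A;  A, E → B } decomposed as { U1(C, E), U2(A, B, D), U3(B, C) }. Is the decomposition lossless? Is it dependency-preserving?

lossy and not dependency-preserving

Lossless test (chase): Rows 1 and 3 agree on C; apply C→A and equate their A entries. No row becomes fully distinguished — the join is lossy.
Dependency preservation: the restricted closure of {C} across the fragments never reaches {A}, so C → A cannot be enforced without a join — not preserved.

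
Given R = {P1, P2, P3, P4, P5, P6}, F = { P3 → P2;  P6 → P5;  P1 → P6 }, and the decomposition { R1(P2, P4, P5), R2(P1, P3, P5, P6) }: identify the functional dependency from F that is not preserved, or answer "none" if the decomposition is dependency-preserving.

P3 → P2

Check P3 → P2: no single fragment contains all of {P2, P3}, and the restricted closure of {P3} across the fragments never reaches {P2}.
P6 → P5 is preserved.
P1 → P6 is preserved.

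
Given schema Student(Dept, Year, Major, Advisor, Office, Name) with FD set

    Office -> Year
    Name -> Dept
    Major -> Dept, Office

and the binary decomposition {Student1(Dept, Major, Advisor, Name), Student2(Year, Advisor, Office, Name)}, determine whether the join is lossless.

Common attributes: Student1 ∩ Student2 = {Advisor, Name}.
Closure of {Advisor, Name}: Name → Dept applies, adding Dept. So (Advisor, Name)⁺ = {Dept, Advisor, Name}.
The closure contains neither all of Student1 = {Dept, Major, Advisor, Name} nor all of Student2 = {Year, Advisor, Office, Name}, so the common attributes are not a superkey of either fragment. The join is lossy.

No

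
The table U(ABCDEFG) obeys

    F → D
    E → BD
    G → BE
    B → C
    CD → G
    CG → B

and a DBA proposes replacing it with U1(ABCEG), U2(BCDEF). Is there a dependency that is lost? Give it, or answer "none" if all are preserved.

F → D lies within U2.
E → BD lies within U2.
G → BE lies within U1.
B → C lies within U1.
CD → G: restricted closure across fragments reaches G.
CG → B lies within U1.
Every dependency is enforceable on the fragments, so the decomposition is dependency-preserving.

none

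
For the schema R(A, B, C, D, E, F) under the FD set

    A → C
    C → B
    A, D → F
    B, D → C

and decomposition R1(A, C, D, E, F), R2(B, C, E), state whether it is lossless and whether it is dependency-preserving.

lossless but not dependency-preserving

Lossless test: (C, E)⁺ = {B, C, E}, which contains all of one fragment — lossless.
Dependency preservation: the restricted closure of {B, D} across the fragments never reaches {C}, so B, D → C cannot be enforced without a join — not preserved.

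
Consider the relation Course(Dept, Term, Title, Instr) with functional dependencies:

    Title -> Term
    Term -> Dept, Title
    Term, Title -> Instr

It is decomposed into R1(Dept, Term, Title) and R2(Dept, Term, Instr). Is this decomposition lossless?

Common attributes: R1 ∩ R2 = {Dept, Term}.
Closure of {Dept, Term}: Term → Dept, Title applies, adding Title; Term, Title → Instr applies, adding Instr. So (Dept, Term)⁺ = {Dept, Term, Title, Instr}.
This closure contains every attribute of R1, so R1 ∩ R2 → R1. The join is lossless.

Yes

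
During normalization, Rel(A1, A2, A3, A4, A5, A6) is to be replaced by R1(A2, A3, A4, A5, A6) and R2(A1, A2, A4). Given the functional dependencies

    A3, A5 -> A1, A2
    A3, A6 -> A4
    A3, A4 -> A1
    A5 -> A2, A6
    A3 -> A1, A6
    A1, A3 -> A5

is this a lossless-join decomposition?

No

Common attributes: R1 ∩ R2 = {A2, A4}.
No dependency enlarges {A2, A4}, so (A2, A4)⁺ = {A2, A4}.
The closure contains neither all of R1 = {A2, A3, A4, A5, A6} nor all of R2 = {A1, A2, A4}, so the common attributes are not a superkey of either fragment. The join is lossy.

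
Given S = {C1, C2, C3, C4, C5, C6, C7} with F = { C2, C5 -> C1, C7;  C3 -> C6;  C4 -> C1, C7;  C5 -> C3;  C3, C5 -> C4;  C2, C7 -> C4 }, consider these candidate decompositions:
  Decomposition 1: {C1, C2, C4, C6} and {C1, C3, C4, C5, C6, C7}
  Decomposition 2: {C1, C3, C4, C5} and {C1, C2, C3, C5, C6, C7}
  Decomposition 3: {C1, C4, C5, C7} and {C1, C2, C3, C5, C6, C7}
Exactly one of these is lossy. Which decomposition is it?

Decomposition 1

Decomposition 1: common = {C1, C4, C6}, closure = {C1, C4, C6, C7} → lossy.
Decomposition 2: common = {C1, C3, C5}, closure = {C1, C3, C4, C5, C6, C7} → lossless.
Decomposition 3: common = {C1, C5, C7}, closure = {C1, C3, C4, C5, C6, C7} → lossless.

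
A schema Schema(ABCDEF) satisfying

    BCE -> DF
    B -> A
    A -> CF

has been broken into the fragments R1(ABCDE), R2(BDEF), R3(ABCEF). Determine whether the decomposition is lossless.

Chase test. Columns are ABCDEF; row i has aⱼ where attribute j ∈ Ri, else bᵢⱼ.
Initial tableau (one row per fragment):
  row 1: a1 a2 a3 a4 a5 b16
  row 2: b21 a2 b23 a4 a5 a6
  row 3: a1 a2 a3 b34 a5 a6
Rows 1 and 3 agree on BCE; apply BCE→DF and equate their DF entries.
Rows 1 and 2 agree on B; apply B→A and equate their A entries.
Rows 1 and 2 agree on A; apply A→CF and equate their CF entries.
Row 1 is now all distinguished symbols — the join is lossless.

Yes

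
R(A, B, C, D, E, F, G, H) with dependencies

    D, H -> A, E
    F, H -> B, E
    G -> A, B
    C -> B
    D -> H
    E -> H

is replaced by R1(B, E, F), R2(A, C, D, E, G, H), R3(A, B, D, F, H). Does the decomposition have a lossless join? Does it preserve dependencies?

Lossless test (chase): Rows 2 and 3 agree on D, H; apply D, H→A, E and equate their A, E entries. Rows 1 and 2 agree on E; apply E→H and equate their H entries. No row becomes fully distinguished — the join is lossy.
Dependency preservation: the restricted closure of {F, H} across the fragments never reaches {B, E}, so F, H → B, E cannot be enforced without a join — not preserved.

lossy and not dependency-preserving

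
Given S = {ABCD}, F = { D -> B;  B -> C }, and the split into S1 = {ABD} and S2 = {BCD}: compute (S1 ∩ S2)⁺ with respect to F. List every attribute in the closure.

BCD

S1 ∩ S2 = {BD}.
B → C applies, adding C
Closure: {BCD}.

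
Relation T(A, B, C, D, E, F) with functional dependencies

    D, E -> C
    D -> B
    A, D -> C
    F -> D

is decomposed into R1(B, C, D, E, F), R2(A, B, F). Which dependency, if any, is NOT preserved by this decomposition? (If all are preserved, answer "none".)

Check A, D → C: no single fragment contains all of {A, C, D}, and the restricted closure of {A, D} across the fragments never reaches {C}.
D, E → C is preserved.
D → B is preserved.
F → D is preserved.

A, D -> C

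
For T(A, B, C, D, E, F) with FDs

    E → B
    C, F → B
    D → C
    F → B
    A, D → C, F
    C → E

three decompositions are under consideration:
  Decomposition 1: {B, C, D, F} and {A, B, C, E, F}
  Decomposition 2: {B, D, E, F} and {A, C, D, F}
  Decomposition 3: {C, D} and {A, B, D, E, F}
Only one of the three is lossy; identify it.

Decomposition 1: common = {B, C, F}, closure = {B, C, E, F} → lossy.
Decomposition 2: common = {D, F}, closure = {B, C, D, E, F} → lossless.
Decomposition 3: common = {D}, closure = {B, C, D, E} → lossless.

Decomposition 1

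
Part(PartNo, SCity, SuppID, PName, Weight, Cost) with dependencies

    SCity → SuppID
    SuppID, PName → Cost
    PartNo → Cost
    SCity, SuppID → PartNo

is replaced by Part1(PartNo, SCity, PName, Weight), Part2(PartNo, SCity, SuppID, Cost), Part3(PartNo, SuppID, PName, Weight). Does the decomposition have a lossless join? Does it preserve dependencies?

lossless but not dependency-preserving

Lossless test (chase): Rows 1 and 2 agree on SCity; apply SCity→SuppID and equate their SuppID entries. Rows 1 and 3 agree on SuppID, PName; apply SuppID, PName→Cost and equate their Cost entries. Rows 1 and 2 agree on PartNo; apply PartNo→Cost and equate their Cost entries. Row 1 is now all distinguished symbols — the join is lossless.
Dependency preservation: the restricted closure of {SuppID, PName} across the fragments never reaches {Cost}, so SuppID, PName → Cost cannot be enforced without a join — not preserved.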